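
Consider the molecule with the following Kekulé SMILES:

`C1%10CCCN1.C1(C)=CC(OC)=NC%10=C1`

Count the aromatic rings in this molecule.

1

The SMILES encodes a five-membered saturated ring of four carbons and one N–H nitrogen; a six-membered ring of five carbons and one nitrogen with three alternating double bonds.
The 5-membered ring with one N–H has only sp³ atoms, so it is not fully conjugated — not aromatic (pyrrolidine).
The 6-membered ring with one nitrogen has a continuous p-orbital overlap around the ring; 3 ring double bonds give 6 π electrons. Since 6 = 4n+2 (n=1), it is aromatic (pyridine).
1 of the 2 rings is aromatic. Total: 1.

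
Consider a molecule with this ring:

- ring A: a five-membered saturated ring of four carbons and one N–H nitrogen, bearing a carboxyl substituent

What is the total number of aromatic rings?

Ring A has only sp³ atoms, so it is not fully conjugated — not aromatic (pyrrolidine).

0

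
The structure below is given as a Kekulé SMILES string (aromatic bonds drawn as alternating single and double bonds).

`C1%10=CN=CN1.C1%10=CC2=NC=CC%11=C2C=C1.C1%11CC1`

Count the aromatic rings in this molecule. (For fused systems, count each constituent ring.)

The SMILES encodes a five-membered ring with nitrogens at positions 1 and 3 (one bearing H, one in a C=N bond) and two double bonds; two fused six-membered rings, each with three alternating double bonds; one ring is all carbon and the other has one ring nitrogen; a three-membered saturated carbon ring.
The 5-membered ring with two nitrogens (one N–H, one =N–) has a continuous p-orbital overlap around the ring; 2 ring double bonds (4 π electrons) plus a heteroatom lone pair (2) give 6 π electrons. Since 6 = 4n+2 (n=1), it is aromatic (imidazole).
The fused 6/6-membered bicyclic (with one nitrogen) is a single π system with 10 sp² atoms and 10 π electrons from ring double bonds. 10 = 4(2)+2, so the system is aromatic and both rings count as aromatic (quinoline).
The 3-membered ring has only sp³ atoms, so it is not fully conjugated — not aromatic (cyclopropane).
3 of the 4 rings are aromatic. Total: 3.

3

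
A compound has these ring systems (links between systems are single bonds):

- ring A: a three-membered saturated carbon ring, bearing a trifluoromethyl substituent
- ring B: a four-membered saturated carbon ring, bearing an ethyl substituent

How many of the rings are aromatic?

Ring A has only sp³ atoms, so it is not fully conjugated — not aromatic (cyclopropane).
Ring B has only sp³ atoms, so it is not fully conjugated — not aromatic (cyclobutane).
No ring is aromatic. Total: 0.

0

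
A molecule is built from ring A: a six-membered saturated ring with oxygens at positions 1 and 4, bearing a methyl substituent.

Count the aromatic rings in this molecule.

Ring A has only sp³ atoms, so it is not fully conjugated — not aromatic (1,4-dioxane).

0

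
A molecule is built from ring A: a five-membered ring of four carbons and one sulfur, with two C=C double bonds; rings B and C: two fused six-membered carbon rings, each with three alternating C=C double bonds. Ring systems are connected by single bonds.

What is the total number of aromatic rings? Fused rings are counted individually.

Ring A has a continuous p-orbital overlap around the ring; 2 ring double bonds (4 π electrons) plus a heteroatom lone pair (2) give 6 π electrons. That satisfies 4n+2 with n=1, so ring A is aromatic (thiophene).
Rings B and C form a fused bicyclic system with 10 sp² atoms and 10 π electrons from ring double bonds. 10 = 4(2)+2, so the system is aromatic and both rings count as aromatic (naphthalene).
Aromatic: A, B, C. Total: 3.

3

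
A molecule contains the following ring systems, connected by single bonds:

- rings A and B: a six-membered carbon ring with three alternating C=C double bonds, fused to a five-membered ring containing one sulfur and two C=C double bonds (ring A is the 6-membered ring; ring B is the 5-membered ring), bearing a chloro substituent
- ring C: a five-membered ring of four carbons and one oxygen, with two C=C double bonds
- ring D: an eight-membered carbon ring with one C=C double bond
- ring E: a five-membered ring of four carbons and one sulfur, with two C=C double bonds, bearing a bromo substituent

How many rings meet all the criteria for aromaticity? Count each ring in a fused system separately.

Rings A and B form a fused bicyclic system (with one sulfur) with 9 sp² atoms and 10 π electrons from ring double bonds plus a heteroatom lone pair. 10 = 4(2)+2, so the system is aromatic and both rings count as aromatic (benzothiophene).
Ring C is planar and fully conjugated; 2 ring double bonds (4 π electrons) plus a heteroatom lone pair (2) give 6 π electrons. 6 = 4(1)+2, so ring C is aromatic (furan).
Ring D has six sp³ carbons, so it is not fully conjugated — not aromatic (cyclooctene).
Ring E is fully conjugated (every ring atom contributes a p orbital); 2 ring double bonds (4 π electrons) plus a heteroatom lone pair (2) give 6 π electrons. Since 6 = 4n+2 (n=1), ring E is aromatic (thiophene).
Aromatic: A, B, C, E. Total: 4.

4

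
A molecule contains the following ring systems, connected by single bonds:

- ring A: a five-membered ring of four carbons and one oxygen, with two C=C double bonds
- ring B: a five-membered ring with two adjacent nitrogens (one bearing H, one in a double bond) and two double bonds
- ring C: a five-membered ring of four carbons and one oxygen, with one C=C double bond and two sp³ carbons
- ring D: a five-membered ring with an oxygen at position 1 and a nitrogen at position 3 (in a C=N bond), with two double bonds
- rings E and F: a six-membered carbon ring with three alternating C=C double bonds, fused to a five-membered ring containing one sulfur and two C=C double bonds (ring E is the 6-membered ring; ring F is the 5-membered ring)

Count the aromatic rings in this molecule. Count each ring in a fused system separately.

5

Ring A is fully conjugated (every ring atom contributes a p orbital); 2 ring double bonds (4 π electrons) plus a heteroatom lone pair (2) give 6 π electrons. That satisfies 4n+2 with n=1, so ring A is aromatic (furan).
Ring B has a continuous p-orbital overlap around the ring; 2 ring double bonds (4 π electrons) plus a heteroatom lone pair (2) give 6 π electrons. That satisfies 4n+2 with n=1, so ring B is aromatic (pyrazole).
Ring C has two sp³ carbons, so it is not fully conjugated — not aromatic (2,3-dihydrofuran).
Ring D has a continuous p-orbital overlap around the ring; 2 ring double bonds (4 π electrons) plus a heteroatom lone pair (2) give 6 π electrons. Since 6 = 4n+2 (n=1), ring D is aromatic (oxazole).
Rings E and F form a fused bicyclic system (with one sulfur) with 9 sp² atoms and 10 π electrons from ring double bonds plus a heteroatom lone pair. 10 = 4(2)+2, so the system is aromatic and both rings count as aromatic (benzothiophene).
Aromatic: A, B, D, E, F. Total: 5.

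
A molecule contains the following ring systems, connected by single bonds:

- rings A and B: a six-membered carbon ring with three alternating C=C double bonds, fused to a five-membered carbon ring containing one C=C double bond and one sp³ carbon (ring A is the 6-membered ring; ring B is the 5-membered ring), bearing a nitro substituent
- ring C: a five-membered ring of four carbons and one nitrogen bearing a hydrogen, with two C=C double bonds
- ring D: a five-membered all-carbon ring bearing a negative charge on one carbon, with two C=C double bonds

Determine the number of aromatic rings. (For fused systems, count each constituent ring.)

Ring A has a continuous p-orbital overlap around the ring; 3 ring double bonds give 6 π electrons. That satisfies 4n+2 with n=1, so ring A is aromatic (benzene ring).
Ring B has one sp³ carbon, so it is not fully conjugated — not aromatic (cyclopentene ring).
Ring C has a continuous p-orbital overlap around the ring; 2 ring double bonds (4 π electrons) plus a heteroatom lone pair (2) give 6 π electrons. Since 6 = 4n+2 (n=1), ring C is aromatic (pyrrole).
Ring D is fully conjugated (every ring atom contributes a p orbital); 2 ring double bonds (4 π electrons) plus the carbanion lone pair (2) give 6 π electrons. That satisfies 4n+2 with n=1, so ring D is aromatic (cyclopentadienyl anion).
Aromatic: A, C, D. Total: 3.

3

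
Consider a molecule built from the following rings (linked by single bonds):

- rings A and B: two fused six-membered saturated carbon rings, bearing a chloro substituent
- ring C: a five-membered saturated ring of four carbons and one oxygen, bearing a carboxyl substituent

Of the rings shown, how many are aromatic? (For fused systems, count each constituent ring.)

Ring A has only sp³ atoms, so it is not fully conjugated — not aromatic (cyclohexane ring).
Ring B has only sp³ atoms, so it is not fully conjugated — not aromatic (cyclohexane ring).
Ring C has only sp³ atoms, so it is not fully conjugated — not aromatic (tetrahydrofuran).
No ring is aromatic. Total: 0.

0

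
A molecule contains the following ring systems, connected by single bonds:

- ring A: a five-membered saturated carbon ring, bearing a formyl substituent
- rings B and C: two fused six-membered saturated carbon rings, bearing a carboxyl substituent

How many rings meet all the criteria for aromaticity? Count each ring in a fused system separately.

Ring A has only sp³ atoms, so it is not fully conjugated — not aromatic (cyclopentane).
Ring B has only sp³ atoms, so it is not fully conjugated — not aromatic (cyclohexane ring).
Ring C has only sp³ atoms, so it is not fully conjugated — not aromatic (cyclohexane ring).
No ring is aromatic. Total: 0.

0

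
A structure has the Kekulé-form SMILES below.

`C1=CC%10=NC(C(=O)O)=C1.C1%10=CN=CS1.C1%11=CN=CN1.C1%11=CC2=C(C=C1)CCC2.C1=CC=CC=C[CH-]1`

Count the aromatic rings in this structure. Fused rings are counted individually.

4

The SMILES encodes a six-membered ring of five carbons and one nitrogen with three alternating double bonds; a five-membered ring with a sulfur at position 1 and a nitrogen at position 3 (in a C=N bond), with two double bonds; a five-membered ring with nitrogens at positions 1 and 3 (one bearing H, one in a C=N bond) and two double bonds; a six-membered carbon ring with three alternating C=C double bonds, fused to a saturated five-membered carbon ring; a seven-membered all-carbon ring bearing a negative charge on one carbon, with three C=C double bonds.
The 6-membered ring with one nitrogen is fully conjugated (every ring atom contributes a p orbital); 3 ring double bonds give 6 π electrons. That satisfies 4n+2 with n=1, so it is aromatic (pyridine).
The 5-membered ring with one sulfur and one =N– has a continuous p-orbital overlap around the ring; 2 ring double bonds (4 π electrons) plus a heteroatom lone pair (2) give 6 π electrons. That satisfies 4n+2 with n=1, so it is aromatic (thiazole).
The 5-membered ring with two nitrogens (one N–H, one =N–) has a continuous p-orbital overlap around the ring; 2 ring double bonds (4 π electrons) plus a heteroatom lone pair (2) give 6 π electrons. That satisfies 4n+2 with n=1, so it is aromatic (imidazole).
The 6-membered ring is fully conjugated (every ring atom contributes a p orbital); 3 ring double bonds give 6 π electrons. That satisfies 4n+2 with n=1, so it is aromatic (benzene ring).
The 5-membered ring has three sp³ carbons, so it is not fully conjugated — not aromatic (cyclopentane ring).
The 7-membered ring has only sp² ring atoms; a planar conformation would have a fully conjugated π system of 8 electrons. But 8 = 4(2), which is 4n not 4n+2, so it is not aromatic (cycloheptatrienyl anion).
4 of the 6 rings are aromatic. Total: 4.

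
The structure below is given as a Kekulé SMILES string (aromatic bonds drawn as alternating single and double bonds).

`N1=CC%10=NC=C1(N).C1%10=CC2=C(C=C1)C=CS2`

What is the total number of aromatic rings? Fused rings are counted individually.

3

The SMILES encodes a six-membered ring with nitrogens at positions 1 and 4 and three alternating double bonds; a six-membered carbon ring with three alternating C=C double bonds, fused to a five-membered ring containing one sulfur and two C=C double bonds.
The 6-membered ring with two nitrogens (1,4) is fully conjugated (every ring atom contributes a p orbital); 3 ring double bonds give 6 π electrons. 6 = 4(1)+2, so it is aromatic (pyrazine).
The fused 6/5-membered bicyclic (with one sulfur) is a single π system with 9 sp² atoms and 10 π electrons from ring double bonds plus a heteroatom lone pair. 10 = 4(2)+2, so the system is aromatic and both rings count as aromatic (benzothiophene).
3 of the 3 rings are aromatic. Total: 3.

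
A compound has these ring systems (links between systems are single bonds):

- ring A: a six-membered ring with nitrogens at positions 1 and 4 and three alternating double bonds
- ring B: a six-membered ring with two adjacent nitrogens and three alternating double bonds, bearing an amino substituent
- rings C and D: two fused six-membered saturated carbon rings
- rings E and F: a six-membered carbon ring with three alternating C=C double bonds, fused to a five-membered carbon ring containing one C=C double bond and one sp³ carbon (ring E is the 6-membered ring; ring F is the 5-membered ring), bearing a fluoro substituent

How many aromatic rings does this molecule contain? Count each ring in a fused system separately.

Ring A has a continuous p-orbital overlap around the ring; 3 ring double bonds give 6 π electrons. That satisfies 4n+2 with n=1, so ring A is aromatic (pyrazine).
Ring B has a continuous p-orbital overlap around the ring; 3 ring double bonds give 6 π electrons. Since 6 = 4n+2 (n=1), ring B is aromatic (pyridazine).
Ring C has only sp³ atoms, so it is not fully conjugated — not aromatic (cyclohexane ring).
Ring D has only sp³ atoms, so it is not fully conjugated — not aromatic (cyclohexane ring).
Ring E has a continuous p-orbital overlap around the ring; 3 ring double bonds give 6 π electrons. 6 = 4(1)+2, so ring E is aromatic (benzene ring).
Ring F has one sp³ carbon, so it is not fully conjugated — not aromatic (cyclopentene ring).
Aromatic: A, B, E. Total: 3.

3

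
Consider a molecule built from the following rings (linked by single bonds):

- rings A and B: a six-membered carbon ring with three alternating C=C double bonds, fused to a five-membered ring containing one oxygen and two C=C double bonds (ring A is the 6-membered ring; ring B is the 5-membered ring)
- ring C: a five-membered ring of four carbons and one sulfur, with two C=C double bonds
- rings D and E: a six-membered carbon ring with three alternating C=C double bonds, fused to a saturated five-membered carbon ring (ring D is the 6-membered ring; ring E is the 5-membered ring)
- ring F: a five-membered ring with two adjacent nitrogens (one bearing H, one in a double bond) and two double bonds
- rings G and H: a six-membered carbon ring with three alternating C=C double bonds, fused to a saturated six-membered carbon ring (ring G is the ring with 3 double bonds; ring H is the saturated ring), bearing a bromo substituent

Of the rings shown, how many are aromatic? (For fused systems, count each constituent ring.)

Rings A and B form a fused bicyclic system (with one oxygen) with 9 sp² atoms and 10 π electrons from ring double bonds plus a heteroatom lone pair. 10 = 4(2)+2, so the system is aromatic and both rings count as aromatic (benzofuran).
Ring C is planar and fully conjugated; 2 ring double bonds (4 π electrons) plus a heteroatom lone pair (2) give 6 π electrons. That satisfies 4n+2 with n=1, so ring C is aromatic (thiophene).
Ring D has a continuous p-orbital overlap around the ring; 3 ring double bonds give 6 π electrons. Since 6 = 4n+2 (n=1), ring D is aromatic (benzene ring).
Ring E has three sp³ carbons, so it is not fully conjugated — not aromatic (cyclopentane ring).
Ring F has a continuous p-orbital overlap around the ring; 2 ring double bonds (4 π electrons) plus a heteroatom lone pair (2) give 6 π electrons. 6 = 4(1)+2, so ring F is aromatic (pyrazole).
Ring G is fully conjugated (every ring atom contributes a p orbital); 3 ring double bonds give 6 π electrons. 6 = 4(1)+2, so ring G is aromatic (benzene ring).
Ring H has four sp³ carbons, so it is not fully conjugated — not aromatic (cyclohexane ring).
Aromatic: A, B, C, D, F, G. Total: 6.

6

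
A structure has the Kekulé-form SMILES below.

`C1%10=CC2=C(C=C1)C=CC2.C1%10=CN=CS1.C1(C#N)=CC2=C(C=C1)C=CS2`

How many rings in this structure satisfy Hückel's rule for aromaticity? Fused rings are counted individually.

4

The SMILES encodes a six-membered carbon ring with three alternating C=C double bonds, fused to a five-membered carbon ring containing one C=C double bond and one sp³ carbon; a five-membered ring with a sulfur at position 1 and a nitrogen at position 3 (in a C=N bond), with two double bonds; a six-membered carbon ring with three alternating C=C double bonds, fused to a five-membered ring containing one sulfur and two C=C double bonds.
The 6-membered ring is planar and fully conjugated; 3 ring double bonds give 6 π electrons. Since 6 = 4n+2 (n=1), it is aromatic (benzene ring).
The 5-membered ring has one sp³ carbon, so it is not fully conjugated — not aromatic (cyclopentene ring).
The 5-membered ring with one sulfur and one =N– is fully conjugated (every ring atom contributes a p orbital); 2 ring double bonds (4 π electrons) plus a heteroatom lone pair (2) give 6 π electrons. That satisfies 4n+2 with n=1, so it is aromatic (thiazole).
The fused 6/5-membered bicyclic (with one sulfur) is a single π system with 9 sp² atoms and 10 π electrons from ring double bonds plus a heteroatom lone pair. 10 = 4(2)+2, so the system is aromatic and both rings count as aromatic (benzothiophene).
4 of the 5 rings are aromatic. Total: 4.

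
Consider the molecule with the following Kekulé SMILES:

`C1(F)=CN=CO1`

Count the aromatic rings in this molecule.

The SMILES encodes a five-membered ring with an oxygen at position 1 and a nitrogen at position 3 (in a C=N bond), with two double bonds.
The 5-membered ring with one oxygen and one =N– has a continuous p-orbital overlap around the ring; 2 ring double bonds (4 π electrons) plus a heteroatom lone pair (2) give 6 π electrons. Since 6 = 4n+2 (n=1), it is aromatic (oxazole).

1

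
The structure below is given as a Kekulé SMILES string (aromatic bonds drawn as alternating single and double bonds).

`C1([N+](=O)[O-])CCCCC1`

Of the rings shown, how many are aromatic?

The SMILES encodes a six-membered saturated carbon ring.
The 6-membered ring has only sp³ atoms, so it is not fully conjugated — not aromatic (cyclohexane).

0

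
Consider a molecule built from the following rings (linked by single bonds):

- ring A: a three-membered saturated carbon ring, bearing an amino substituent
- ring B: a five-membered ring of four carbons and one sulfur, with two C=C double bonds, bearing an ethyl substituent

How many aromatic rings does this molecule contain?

Ring A has only sp³ atoms, so it is not fully conjugated — not aromatic (cyclopropane).
Ring B is planar and fully conjugated; 2 ring double bonds (4 π electrons) plus a heteroatom lone pair (2) give 6 π electrons. 6 = 4(1)+2, so ring B is aromatic (thiophene).
Aromatic: B. Total: 1.

1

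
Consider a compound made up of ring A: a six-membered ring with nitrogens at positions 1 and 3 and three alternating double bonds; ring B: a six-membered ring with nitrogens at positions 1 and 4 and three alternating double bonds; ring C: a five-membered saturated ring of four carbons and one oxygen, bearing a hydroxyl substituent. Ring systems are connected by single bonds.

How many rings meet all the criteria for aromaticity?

2

Ring A is fully conjugated (every ring atom contributes a p orbital); 3 ring double bonds give 6 π electrons. Since 6 = 4n+2 (n=1), ring A is aromatic (pyrimidine).
Ring B is planar and fully conjugated; 3 ring double bonds give 6 π electrons. 6 = 4(1)+2, so ring B is aromatic (pyrazine).
Ring C has only sp³ atoms, so it is not fully conjugated — not aromatic (tetrahydrofuran).
Aromatic: A, B. Total: 2.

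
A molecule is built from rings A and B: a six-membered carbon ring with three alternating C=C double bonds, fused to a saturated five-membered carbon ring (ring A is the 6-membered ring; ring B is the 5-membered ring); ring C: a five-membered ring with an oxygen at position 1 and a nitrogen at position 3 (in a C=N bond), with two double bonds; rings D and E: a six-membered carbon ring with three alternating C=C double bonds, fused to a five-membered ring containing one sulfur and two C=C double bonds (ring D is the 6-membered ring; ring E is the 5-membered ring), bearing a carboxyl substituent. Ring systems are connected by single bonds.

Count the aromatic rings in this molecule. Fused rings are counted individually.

4

Ring A is planar and fully conjugated; 3 ring double bonds give 6 π electrons. 6 = 4(1)+2, so ring A is aromatic (benzene ring).
Ring B has three sp³ carbons, so it is not fully conjugated — not aromatic (cyclopentane ring).
Ring C is fully conjugated (every ring atom contributes a p orbital); 2 ring double bonds (4 π electrons) plus a heteroatom lone pair (2) give 6 π electrons. That satisfies 4n+2 with n=1, so ring C is aromatic (oxazole).
Rings D and E form a fused bicyclic system (with one sulfur) with 9 sp² atoms and 10 π electrons from ring double bonds plus a heteroatom lone pair. 10 = 4(2)+2, so the system is aromatic and both rings count as aromatic (benzothiophene).
Aromatic: A, C, D, E. Total: 4.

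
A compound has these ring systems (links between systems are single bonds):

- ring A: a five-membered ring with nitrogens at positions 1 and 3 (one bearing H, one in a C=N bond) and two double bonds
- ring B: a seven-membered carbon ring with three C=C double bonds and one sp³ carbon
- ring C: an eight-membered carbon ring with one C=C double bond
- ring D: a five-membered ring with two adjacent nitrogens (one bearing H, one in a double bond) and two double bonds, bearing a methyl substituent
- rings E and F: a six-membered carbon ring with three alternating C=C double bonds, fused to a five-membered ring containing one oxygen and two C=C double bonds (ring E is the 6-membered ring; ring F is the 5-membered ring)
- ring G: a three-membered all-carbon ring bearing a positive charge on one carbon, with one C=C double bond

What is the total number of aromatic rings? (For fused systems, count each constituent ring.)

5

Ring A is planar and fully conjugated; 2 ring double bonds (4 π electrons) plus a heteroatom lone pair (2) give 6 π electrons. Since 6 = 4n+2 (n=1), ring A is aromatic (imidazole).
Ring B has one sp³ carbon, so it is not fully conjugated — not aromatic (cycloheptatriene).
Ring C has six sp³ carbons, so it is not fully conjugated — not aromatic (cyclooctene).
Ring D is fully conjugated (every ring atom contributes a p orbital); 2 ring double bonds (4 π electrons) plus a heteroatom lone pair (2) give 6 π electrons. 6 = 4(1)+2, so ring D is aromatic (pyrazole).
Rings E and F form a fused bicyclic system (with one oxygen) with 9 sp² atoms and 10 π electrons from ring double bonds plus a heteroatom lone pair. 10 = 4(2)+2, so the system is aromatic and both rings count as aromatic (benzofuran).
Ring G is planar and fully conjugated; 1 ring double bond (2 π electrons) plus the carbocation's empty p orbital (0, but keeps the ring conjugated) give 2 π electrons. Since 2 = 4n+2 (n=0), ring G is aromatic (cyclopropenyl cation).
Aromatic: A, D, E, F, G. Total: 5.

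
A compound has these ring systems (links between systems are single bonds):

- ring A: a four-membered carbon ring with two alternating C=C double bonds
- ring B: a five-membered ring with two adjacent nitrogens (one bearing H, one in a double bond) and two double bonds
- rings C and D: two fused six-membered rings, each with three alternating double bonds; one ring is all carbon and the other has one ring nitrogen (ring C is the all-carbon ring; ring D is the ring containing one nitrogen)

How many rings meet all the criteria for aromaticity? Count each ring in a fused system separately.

3

Ring A has only sp² ring atoms; a planar conformation would have a fully conjugated π system of 4 electrons. But 4 = 4(1), which is 4n not 4n+2, so ring A is not aromatic (cyclobutadiene) — cyclobutadiene is antiaromatic and distorts to a rectangle.
Ring B is planar and fully conjugated; 2 ring double bonds (4 π electrons) plus a heteroatom lone pair (2) give 6 π electrons. Since 6 = 4n+2 (n=1), ring B is aromatic (pyrazole).
Rings C and D form a fused bicyclic system (with one nitrogen) with 10 sp² atoms and 10 π electrons from ring double bonds. 10 = 4(2)+2, so the system is aromatic and both rings count as aromatic (quinoline).
Aromatic: B, C, D. Total: 3.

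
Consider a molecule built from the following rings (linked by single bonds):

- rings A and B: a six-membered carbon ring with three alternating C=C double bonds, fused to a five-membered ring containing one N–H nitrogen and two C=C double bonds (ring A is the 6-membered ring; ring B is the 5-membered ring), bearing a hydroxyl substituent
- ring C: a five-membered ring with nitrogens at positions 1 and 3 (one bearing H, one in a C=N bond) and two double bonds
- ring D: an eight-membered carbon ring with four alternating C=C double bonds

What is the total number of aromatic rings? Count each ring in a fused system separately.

3

Rings A and B form a fused bicyclic system (with one N–H) with 9 sp² atoms and 10 π electrons from ring double bonds plus a heteroatom lone pair. 10 = 4(2)+2, so the system is aromatic and both rings count as aromatic (indole).
Ring C has a continuous p-orbital overlap around the ring; 2 ring double bonds (4 π electrons) plus a heteroatom lone pair (2) give 6 π electrons. Since 6 = 4n+2 (n=1), ring C is aromatic (imidazole).
Ring D has only sp² ring atoms; a planar conformation would have a fully conjugated π system of 8 electrons. But 8 = 4(2), which is 4n not 4n+2, so ring D is not aromatic (cyclooctatetraene) — cyclooctatetraene distorts into a non-planar tub to avoid antiaromaticity.
Aromatic: A, B, C. Total: 3.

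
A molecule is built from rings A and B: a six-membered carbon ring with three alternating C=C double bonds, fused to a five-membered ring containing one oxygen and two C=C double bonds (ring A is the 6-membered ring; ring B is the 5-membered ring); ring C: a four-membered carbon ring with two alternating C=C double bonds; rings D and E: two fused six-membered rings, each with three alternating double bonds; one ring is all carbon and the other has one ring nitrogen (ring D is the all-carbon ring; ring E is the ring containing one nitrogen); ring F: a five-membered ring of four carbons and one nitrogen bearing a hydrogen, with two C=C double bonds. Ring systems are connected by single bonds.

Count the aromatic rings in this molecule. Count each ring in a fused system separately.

5

Rings A and B form a fused bicyclic system (with one oxygen) with 9 sp² atoms and 10 π electrons from ring double bonds plus a heteroatom lone pair. 10 = 4(2)+2, so the system is aromatic and both rings count as aromatic (benzofuran).
Ring C has only sp² ring atoms; a planar conformation would have a fully conjugated π system of 4 electrons. But 4 = 4(1), which is 4n not 4n+2, so ring C is not aromatic (cyclobutadiene) — cyclobutadiene is antiaromatic and distorts to a rectangle.
Rings D and E form a fused bicyclic system (with one nitrogen) with 10 sp² atoms and 10 π electrons from ring double bonds. 10 = 4(2)+2, so the system is aromatic and both rings count as aromatic (quinoline).
Ring F is fully conjugated (every ring atom contributes a p orbital); 2 ring double bonds (4 π electrons) plus a heteroatom lone pair (2) give 6 π electrons. 6 = 4(1)+2, so ring F is aromatic (pyrrole).
Aromatic: A, B, D, E, F. Total: 5.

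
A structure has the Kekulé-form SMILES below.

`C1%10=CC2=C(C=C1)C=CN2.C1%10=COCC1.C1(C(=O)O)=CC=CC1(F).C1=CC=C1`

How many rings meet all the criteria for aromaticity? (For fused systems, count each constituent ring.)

2

The SMILES encodes a six-membered carbon ring with three alternating C=C double bonds, fused to a five-membered ring containing one N–H nitrogen and two C=C double bonds; a five-membered ring of four carbons and one oxygen, with one C=C double bond and two sp³ carbons; a five-membered carbon ring with two conjugated C=C double bonds and one sp³ carbon; a four-membered carbon ring with two alternating C=C double bonds.
The fused 6/5-membered bicyclic (with one N–H) is a single π system with 9 sp² atoms and 10 π electrons from ring double bonds plus a heteroatom lone pair. 10 = 4(2)+2, so the system is aromatic and both rings count as aromatic (indole).
The 5-membered ring with one oxygen has two sp³ carbons, so it is not fully conjugated — not aromatic (2,3-dihydrofuran).
The 5-membered ring has one sp³ carbon, so it is not fully conjugated — not aromatic (cyclopentadiene).
The 4-membered ring has only sp² ring atoms; a planar conformation would have a fully conjugated π system of 4 electrons. But 4 = 4(1), which is 4n not 4n+2, so it is not aromatic (cyclobutadiene) — cyclobutadiene is antiaromatic and distorts to a rectangle.
2 of the 5 rings are aromatic. Total: 2.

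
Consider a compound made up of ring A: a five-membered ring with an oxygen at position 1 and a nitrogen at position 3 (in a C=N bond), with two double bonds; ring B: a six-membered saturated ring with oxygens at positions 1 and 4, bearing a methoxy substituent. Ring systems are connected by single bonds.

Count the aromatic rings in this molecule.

Ring A is planar and fully conjugated; 2 ring double bonds (4 π electrons) plus a heteroatom lone pair (2) give 6 π electrons. Since 6 = 4n+2 (n=1), ring A is aromatic (oxazole).
Ring B has only sp³ atoms, so it is not fully conjugated — not aromatic (1,4-dioxane).
Aromatic: A. Total: 1.

1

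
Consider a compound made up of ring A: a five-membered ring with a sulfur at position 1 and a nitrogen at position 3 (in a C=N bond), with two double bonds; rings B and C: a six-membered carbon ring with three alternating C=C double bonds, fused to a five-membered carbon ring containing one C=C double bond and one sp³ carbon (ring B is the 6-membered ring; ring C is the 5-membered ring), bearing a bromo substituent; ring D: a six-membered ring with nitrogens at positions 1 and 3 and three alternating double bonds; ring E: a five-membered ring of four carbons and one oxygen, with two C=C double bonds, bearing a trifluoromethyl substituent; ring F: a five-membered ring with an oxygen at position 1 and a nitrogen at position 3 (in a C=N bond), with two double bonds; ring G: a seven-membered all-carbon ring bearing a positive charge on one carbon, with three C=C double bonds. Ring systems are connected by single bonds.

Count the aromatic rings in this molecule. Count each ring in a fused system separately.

6

Ring A is planar and fully conjugated; 2 ring double bonds (4 π electrons) plus a heteroatom lone pair (2) give 6 π electrons. Since 6 = 4n+2 (n=1), ring A is aromatic (thiazole).
Ring B has a continuous p-orbital overlap around the ring; 3 ring double bonds give 6 π electrons. 6 = 4(1)+2, so ring B is aromatic (benzene ring).
Ring C has one sp³ carbon, so it is not fully conjugated — not aromatic (cyclopentene ring).
Ring D has a continuous p-orbital overlap around the ring; 3 ring double bonds give 6 π electrons. 6 = 4(1)+2, so ring D is aromatic (pyrimidine).
Ring E is fully conjugated (every ring atom contributes a p orbital); 2 ring double bonds (4 π electrons) plus a heteroatom lone pair (2) give 6 π electrons. Since 6 = 4n+2 (n=1), ring E is aromatic (furan).
Ring F is fully conjugated (every ring atom contributes a p orbital); 2 ring double bonds (4 π electrons) plus a heteroatom lone pair (2) give 6 π electrons. 6 = 4(1)+2, so ring F is aromatic (oxazole).
Ring G has a continuous p-orbital overlap around the ring; 3 ring double bonds (6 π electrons) plus the carbocation's empty p orbital (0, but keeps the ring conjugated) give 6 π electrons. That satisfies 4n+2 with n=1, so ring G is aromatic (tropylium cation).
Aromatic: A, B, D, E, F, G. Total: 6.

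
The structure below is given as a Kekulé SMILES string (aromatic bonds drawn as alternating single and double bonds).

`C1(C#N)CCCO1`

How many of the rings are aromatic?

The SMILES encodes a five-membered saturated ring of four carbons and one oxygen.
The 5-membered ring with one oxygen has only sp³ atoms, so it is not fully conjugated — not aromatic (tetrahydrofuran).

0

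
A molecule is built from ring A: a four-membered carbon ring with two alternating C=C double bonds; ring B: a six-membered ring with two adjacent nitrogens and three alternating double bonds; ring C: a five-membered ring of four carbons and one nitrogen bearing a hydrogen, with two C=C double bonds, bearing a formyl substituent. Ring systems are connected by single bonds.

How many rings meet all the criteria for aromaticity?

2

Ring A has only sp² ring atoms; a planar conformation would have a fully conjugated π system of 4 electrons. But 4 = 4(1), which is 4n not 4n+2, so ring A is not aromatic (cyclobutadiene) — cyclobutadiene is antiaromatic and distorts to a rectangle.
Ring B is fully conjugated (every ring atom contributes a p orbital); 3 ring double bonds give 6 π electrons. Since 6 = 4n+2 (n=1), ring B is aromatic (pyridazine).
Ring C is planar and fully conjugated; 2 ring double bonds (4 π electrons) plus a heteroatom lone pair (2) give 6 π electrons. 6 = 4(1)+2, so ring C is aromatic (pyrrole).
Aromatic: B, C. Total: 2.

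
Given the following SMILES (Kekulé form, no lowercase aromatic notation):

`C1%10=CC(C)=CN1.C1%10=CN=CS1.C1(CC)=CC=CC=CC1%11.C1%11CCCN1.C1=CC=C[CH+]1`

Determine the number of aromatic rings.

2

The SMILES encodes a five-membered ring of four carbons and one nitrogen bearing a hydrogen, with two C=C double bonds; a five-membered ring with a sulfur at position 1 and a nitrogen at position 3 (in a C=N bond), with two double bonds; a seven-membered carbon ring with three C=C double bonds and one sp³ carbon; a five-membered saturated ring of four carbons and one N–H nitrogen; a five-membered all-carbon ring bearing a positive charge on one carbon, with two C=C double bonds.
The 5-membered ring with one N–H has a continuous p-orbital overlap around the ring; 2 ring double bonds (4 π electrons) plus a heteroatom lone pair (2) give 6 π electrons. 6 = 4(1)+2, so it is aromatic (pyrrole).
The 5-membered ring with one sulfur and one =N– is fully conjugated (every ring atom contributes a p orbital); 2 ring double bonds (4 π electrons) plus a heteroatom lone pair (2) give 6 π electrons. That satisfies 4n+2 with n=1, so it is aromatic (thiazole).
The 7-membered ring has one sp³ carbon, so it is not fully conjugated — not aromatic (cycloheptatriene).
The second 5-membered ring with one N–H has only sp³ atoms, so it is not fully conjugated — not aromatic (pyrrolidine).
The 5-membered ring has only sp² ring atoms; a planar conformation would have a fully conjugated π system of 4 electrons. But 4 = 4(1), which is 4n not 4n+2, so it is not aromatic (cyclopentadienyl cation).
2 of the 5 rings are aromatic. Total: 2.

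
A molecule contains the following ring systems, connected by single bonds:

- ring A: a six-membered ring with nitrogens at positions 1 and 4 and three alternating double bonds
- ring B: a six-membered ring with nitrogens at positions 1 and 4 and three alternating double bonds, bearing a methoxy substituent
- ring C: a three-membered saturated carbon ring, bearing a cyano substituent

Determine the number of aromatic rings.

Ring A is fully conjugated (every ring atom contributes a p orbital); 3 ring double bonds give 6 π electrons. Since 6 = 4n+2 (n=1), ring A is aromatic (pyrazine).
Ring B is planar and fully conjugated; 3 ring double bonds give 6 π electrons. Since 6 = 4n+2 (n=1), ring B is aromatic (pyrazine).
Ring C has only sp³ atoms, so it is not fully conjugated — not aromatic (cyclopropane).
Aromatic: A, B. Total: 2.

2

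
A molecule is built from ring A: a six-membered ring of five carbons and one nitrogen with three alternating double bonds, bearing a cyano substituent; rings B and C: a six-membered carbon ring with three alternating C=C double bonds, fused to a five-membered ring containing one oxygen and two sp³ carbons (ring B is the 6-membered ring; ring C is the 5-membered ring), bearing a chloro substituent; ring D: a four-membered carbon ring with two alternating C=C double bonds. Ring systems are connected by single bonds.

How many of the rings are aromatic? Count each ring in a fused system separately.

2

Ring A has a continuous p-orbital overlap around the ring; 3 ring double bonds give 6 π electrons. 6 = 4(1)+2, so ring A is aromatic (pyridine).
Ring B has a continuous p-orbital overlap around the ring; 3 ring double bonds give 6 π electrons. 6 = 4(1)+2, so ring B is aromatic (benzene ring).
Ring C has two sp³ carbons, so it is not fully conjugated — not aromatic (oxolane ring).
Ring D has only sp² ring atoms; a planar conformation would have a fully conjugated π system of 4 electrons. But 4 = 4(1), which is 4n not 4n+2, so ring D is not aromatic (cyclobutadiene) — cyclobutadiene is antiaromatic and distorts to a rectangle.
Aromatic: A, B. Total: 2.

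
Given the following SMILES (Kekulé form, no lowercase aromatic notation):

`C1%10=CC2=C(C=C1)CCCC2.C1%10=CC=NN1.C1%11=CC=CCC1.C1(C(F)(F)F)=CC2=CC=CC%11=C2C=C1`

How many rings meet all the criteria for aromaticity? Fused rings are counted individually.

The SMILES encodes a six-membered carbon ring with three alternating C=C double bonds, fused to a saturated six-membered carbon ring; a five-membered ring with two adjacent nitrogens (one bearing H, one in a double bond) and two double bonds; a six-membered carbon ring with two conjugated C=C double bonds and two sp³ carbons; two fused six-membered carbon rings, each with three alternating C=C double bonds.
The 6-membered ring is fully conjugated (every ring atom contributes a p orbital); 3 ring double bonds give 6 π electrons. Since 6 = 4n+2 (n=1), it is aromatic (benzene ring).
The second 6-membered ring has four sp³ carbons, so it is not fully conjugated — not aromatic (cyclohexane ring).
The 5-membered ring with two adjacent nitrogens (one N–H, one =N–) is planar and fully conjugated; 2 ring double bonds (4 π electrons) plus a heteroatom lone pair (2) give 6 π electrons. Since 6 = 4n+2 (n=1), it is aromatic (pyrazole).
The third 6-membered ring has two sp³ carbons, so it is not fully conjugated — not aromatic (1,3-cyclohexadiene).
The fused 6/6-membered bicyclic is a single π system with 10 sp² atoms and 10 π electrons from ring double bonds. 10 = 4(2)+2, so the system is aromatic and both rings count as aromatic (naphthalene).
4 of the 6 rings are aromatic. Total: 4.

4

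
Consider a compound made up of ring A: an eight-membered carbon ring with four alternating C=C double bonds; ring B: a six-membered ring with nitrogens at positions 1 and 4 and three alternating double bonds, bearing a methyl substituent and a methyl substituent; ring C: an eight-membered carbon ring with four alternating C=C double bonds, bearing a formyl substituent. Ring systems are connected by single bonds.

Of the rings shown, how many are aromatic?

1

Ring A has only sp² ring atoms; a planar conformation would have a fully conjugated π system of 8 electrons. But 8 = 4(2), which is 4n not 4n+2, so ring A is not aromatic (cyclooctatetraene) — cyclooctatetraene distorts into a non-planar tub to avoid antiaromaticity.
Ring B has a continuous p-orbital overlap around the ring; 3 ring double bonds give 6 π electrons. That satisfies 4n+2 with n=1, so ring B is aromatic (pyrazine).
Ring C has only sp² ring atoms; a planar conformation would have a fully conjugated π system of 8 electrons. But 8 = 4(2), which is 4n not 4n+2, so ring C is not aromatic (cyclooctatetraene) — cyclooctatetraene distorts into a non-planar tub to avoid antiaromaticity.
Aromatic: B. Total: 1.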